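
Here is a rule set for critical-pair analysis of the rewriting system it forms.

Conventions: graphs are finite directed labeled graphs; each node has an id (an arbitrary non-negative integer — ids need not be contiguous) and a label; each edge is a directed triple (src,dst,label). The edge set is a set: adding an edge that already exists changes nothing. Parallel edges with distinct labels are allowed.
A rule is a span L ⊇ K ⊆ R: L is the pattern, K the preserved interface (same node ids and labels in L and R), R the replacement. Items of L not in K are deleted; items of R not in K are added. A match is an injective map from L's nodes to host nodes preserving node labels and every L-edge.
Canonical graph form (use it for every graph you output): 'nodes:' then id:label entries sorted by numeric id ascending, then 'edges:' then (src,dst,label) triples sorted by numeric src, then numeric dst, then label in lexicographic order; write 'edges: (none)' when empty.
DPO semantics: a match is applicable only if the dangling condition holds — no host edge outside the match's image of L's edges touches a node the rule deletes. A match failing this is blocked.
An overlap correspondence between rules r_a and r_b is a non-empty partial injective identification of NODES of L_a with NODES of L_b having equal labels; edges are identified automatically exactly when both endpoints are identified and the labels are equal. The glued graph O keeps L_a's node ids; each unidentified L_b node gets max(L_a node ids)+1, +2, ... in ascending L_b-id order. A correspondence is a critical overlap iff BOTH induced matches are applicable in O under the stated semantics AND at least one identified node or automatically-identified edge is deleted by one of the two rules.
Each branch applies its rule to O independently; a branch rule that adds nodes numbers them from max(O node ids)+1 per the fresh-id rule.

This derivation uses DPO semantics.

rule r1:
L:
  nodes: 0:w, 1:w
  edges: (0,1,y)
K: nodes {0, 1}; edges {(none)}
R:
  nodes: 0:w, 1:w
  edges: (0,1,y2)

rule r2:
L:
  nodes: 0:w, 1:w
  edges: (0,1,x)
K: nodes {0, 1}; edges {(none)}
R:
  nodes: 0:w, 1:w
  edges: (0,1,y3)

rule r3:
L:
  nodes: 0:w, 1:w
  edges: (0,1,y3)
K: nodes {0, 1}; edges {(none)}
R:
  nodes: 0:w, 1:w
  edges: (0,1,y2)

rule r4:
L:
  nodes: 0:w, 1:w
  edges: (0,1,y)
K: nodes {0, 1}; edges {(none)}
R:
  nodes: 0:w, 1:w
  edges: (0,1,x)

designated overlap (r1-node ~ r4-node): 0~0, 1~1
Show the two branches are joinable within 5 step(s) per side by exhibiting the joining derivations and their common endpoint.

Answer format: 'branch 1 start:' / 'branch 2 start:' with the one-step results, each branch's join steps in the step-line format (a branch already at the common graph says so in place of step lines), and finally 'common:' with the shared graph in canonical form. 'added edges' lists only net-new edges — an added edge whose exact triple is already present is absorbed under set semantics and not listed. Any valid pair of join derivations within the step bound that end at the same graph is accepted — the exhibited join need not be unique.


branch 1 start:
nodes: 0:w, 1:w
edges: (0,1,y2)
branch 2 start:
nodes: 0:w, 1:w
edges: (0,1,x)
branch 1: already at the common graph (0 steps)
branch 2 step 1: rule r2; match: 0->0, 1->1; deleted nodes (none); deleted edges (0,1,x); added nodes (none); added edges (0,1,y3); result: nodes: 0:w, 1:w edges: (0,1,y3)
branch 2 step 2: rule r3; match: 0->0, 1->1; deleted nodes (none); deleted edges (0,1,y3); added nodes (none); added edges (0,1,y2); result: nodes: 0:w, 1:w edges: (0,1,y2)
common:
nodes: 0:w, 1:w
edges: (0,1,y2)


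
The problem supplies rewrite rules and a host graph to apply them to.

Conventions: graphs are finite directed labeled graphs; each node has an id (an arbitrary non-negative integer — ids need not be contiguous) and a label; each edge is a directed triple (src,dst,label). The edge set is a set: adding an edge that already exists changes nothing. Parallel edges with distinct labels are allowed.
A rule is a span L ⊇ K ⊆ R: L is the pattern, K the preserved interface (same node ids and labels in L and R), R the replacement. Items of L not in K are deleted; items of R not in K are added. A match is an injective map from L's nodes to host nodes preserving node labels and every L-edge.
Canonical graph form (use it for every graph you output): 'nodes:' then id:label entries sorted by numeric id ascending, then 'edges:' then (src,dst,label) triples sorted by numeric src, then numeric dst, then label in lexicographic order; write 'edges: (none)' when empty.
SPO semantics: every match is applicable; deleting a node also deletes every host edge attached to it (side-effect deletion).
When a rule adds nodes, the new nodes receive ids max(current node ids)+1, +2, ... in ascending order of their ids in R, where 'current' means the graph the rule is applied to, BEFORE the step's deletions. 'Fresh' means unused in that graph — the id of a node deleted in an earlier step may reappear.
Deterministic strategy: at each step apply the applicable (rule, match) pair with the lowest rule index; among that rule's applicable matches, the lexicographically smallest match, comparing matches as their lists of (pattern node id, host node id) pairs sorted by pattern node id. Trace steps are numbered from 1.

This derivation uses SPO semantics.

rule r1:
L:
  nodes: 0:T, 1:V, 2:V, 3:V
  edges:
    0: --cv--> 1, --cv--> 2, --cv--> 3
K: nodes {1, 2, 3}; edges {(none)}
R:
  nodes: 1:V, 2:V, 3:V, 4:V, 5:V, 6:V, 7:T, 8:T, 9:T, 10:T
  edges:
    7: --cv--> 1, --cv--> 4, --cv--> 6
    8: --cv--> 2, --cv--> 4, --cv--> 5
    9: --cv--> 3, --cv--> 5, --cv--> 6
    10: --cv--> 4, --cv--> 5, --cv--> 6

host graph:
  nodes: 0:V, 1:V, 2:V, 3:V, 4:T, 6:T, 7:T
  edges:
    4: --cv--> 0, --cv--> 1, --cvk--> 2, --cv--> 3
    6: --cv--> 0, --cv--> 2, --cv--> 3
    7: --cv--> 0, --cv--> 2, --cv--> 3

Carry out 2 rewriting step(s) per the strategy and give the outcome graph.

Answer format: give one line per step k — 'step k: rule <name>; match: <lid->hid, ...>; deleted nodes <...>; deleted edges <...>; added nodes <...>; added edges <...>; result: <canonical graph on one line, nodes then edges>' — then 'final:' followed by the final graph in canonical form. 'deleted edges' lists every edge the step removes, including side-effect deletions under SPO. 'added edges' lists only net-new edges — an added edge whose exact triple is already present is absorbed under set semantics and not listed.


step 1: rule r1; match: 0->4, 1->0, 2->1, 3->3; deleted nodes 4; deleted edges (4,0,cv); (4,1,cv); (4,2,cvk); (4,3,cv); added nodes 8, 9, 10, 11, 12, 13, 14; added edges (11,0,cv); (11,8,cv); (11,10,cv); (12,1,cv); (12,8,cv); (12,9,cv); (13,3,cv); (13,9,cv); (13,10,cv); (14,8,cv); (14,9,cv); (14,10,cv); result: nodes: 0:V, 1:V, 2:V, 3:V, 6:T, 7:T, 8:V, 9:V, 10:V, 11:T, 12:T, 13:T, 14:T edges: (6,0,cv); (6,2,cv); (6,3,cv); (7,0,cv); (7,2,cv); (7,3,cv); (11,0,cv); (11,8,cv); (11,10,cv); (12,1,cv); (12,8,cv); (12,9,cv); (13,3,cv); (13,9,cv); (13,10,cv); (14,8,cv); (14,9,cv); (14,10,cv)
step 2: rule r1; match: 0->6, 1->0, 2->2, 3->3; deleted nodes 6; deleted edges (6,0,cv); (6,2,cv); (6,3,cv); added nodes 15, 16, 17, 18, 19, 20, 21; added edges (18,0,cv); (18,15,cv); (18,17,cv); (19,2,cv); (19,15,cv); (19,16,cv); (20,3,cv); (20,16,cv); (20,17,cv); (21,15,cv); (21,16,cv); (21,17,cv); result: nodes: 0:V, 1:V, 2:V, 3:V, 7:T, 8:V, 9:V, 10:V, 11:T, 12:T, 13:T, 14:T, 15:V, 16:V, 17:V, 18:T, 19:T, 20:T, 21:T edges: (7,0,cv); (7,2,cv); (7,3,cv); (11,0,cv); (11,8,cv); (11,10,cv); (12,1,cv); (12,8,cv); (12,9,cv); (13,3,cv); (13,9,cv); (13,10,cv); (14,8,cv); (14,9,cv); (14,10,cv); (18,0,cv); (18,15,cv); (18,17,cv); (19,2,cv); (19,15,cv); (19,16,cv); (20,3,cv); (20,16,cv); (20,17,cv); (21,15,cv); (21,16,cv); (21,17,cv)
final:
nodes: 0:V, 1:V, 2:V, 3:V, 7:T, 8:V, 9:V, 10:V, 11:T, 12:T, 13:T, 14:T, 15:V, 16:V, 17:V, 18:T, 19:T, 20:T, 21:T
edges: (7,0,cv); (7,2,cv); (7,3,cv); (11,0,cv); (11,8,cv); (11,10,cv); (12,1,cv); (12,8,cv); (12,9,cv); (13,3,cv); (13,9,cv); (13,10,cv); (14,8,cv); (14,9,cv); (14,10,cv); (18,0,cv); (18,15,cv); (18,17,cv); (19,2,cv); (19,15,cv); (19,16,cv); (20,3,cv); (20,16,cv); (20,17,cv); (21,15,cv); (21,16,cv); (21,17,cv)


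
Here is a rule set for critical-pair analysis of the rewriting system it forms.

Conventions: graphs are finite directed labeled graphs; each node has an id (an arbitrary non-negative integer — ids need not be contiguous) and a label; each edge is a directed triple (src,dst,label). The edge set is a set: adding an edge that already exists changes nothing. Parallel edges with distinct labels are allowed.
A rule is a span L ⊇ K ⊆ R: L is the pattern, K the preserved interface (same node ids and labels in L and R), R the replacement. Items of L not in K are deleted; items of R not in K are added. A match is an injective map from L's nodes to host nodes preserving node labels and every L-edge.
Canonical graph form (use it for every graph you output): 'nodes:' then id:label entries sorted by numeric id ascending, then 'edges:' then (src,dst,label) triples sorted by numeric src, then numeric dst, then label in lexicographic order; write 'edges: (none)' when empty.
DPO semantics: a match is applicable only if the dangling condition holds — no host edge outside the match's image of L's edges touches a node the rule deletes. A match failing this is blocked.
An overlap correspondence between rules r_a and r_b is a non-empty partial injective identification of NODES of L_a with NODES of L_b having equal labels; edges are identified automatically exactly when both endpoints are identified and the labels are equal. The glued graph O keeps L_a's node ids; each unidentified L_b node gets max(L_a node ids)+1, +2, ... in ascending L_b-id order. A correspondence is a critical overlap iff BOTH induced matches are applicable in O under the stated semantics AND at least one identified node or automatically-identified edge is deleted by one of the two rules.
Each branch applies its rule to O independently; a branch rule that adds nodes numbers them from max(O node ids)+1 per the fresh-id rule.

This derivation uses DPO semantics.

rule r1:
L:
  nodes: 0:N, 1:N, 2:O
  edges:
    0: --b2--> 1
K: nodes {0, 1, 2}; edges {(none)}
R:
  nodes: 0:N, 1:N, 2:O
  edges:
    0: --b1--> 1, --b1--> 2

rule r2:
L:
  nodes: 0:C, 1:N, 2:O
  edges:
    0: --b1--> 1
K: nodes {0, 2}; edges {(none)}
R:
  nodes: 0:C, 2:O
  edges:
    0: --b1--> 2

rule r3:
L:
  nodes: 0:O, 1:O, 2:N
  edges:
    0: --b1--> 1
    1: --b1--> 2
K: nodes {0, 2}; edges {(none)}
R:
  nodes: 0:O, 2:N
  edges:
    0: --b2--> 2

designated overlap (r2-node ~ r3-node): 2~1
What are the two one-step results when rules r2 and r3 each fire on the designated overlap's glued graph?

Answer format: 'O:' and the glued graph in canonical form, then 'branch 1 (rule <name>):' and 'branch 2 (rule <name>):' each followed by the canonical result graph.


O:
nodes: 0:C, 1:N, 2:O, 3:O, 4:N
edges: (0,1,b1); (2,4,b1); (3,2,b1)
branch 1 (rule r2):
nodes: 0:C, 2:O, 3:O, 4:N
edges: (0,2,b1); (2,4,b1); (3,2,b1)
branch 2 (rule r3):
nodes: 0:C, 1:N, 3:O, 4:N
edges: (0,1,b1); (3,4,b2)


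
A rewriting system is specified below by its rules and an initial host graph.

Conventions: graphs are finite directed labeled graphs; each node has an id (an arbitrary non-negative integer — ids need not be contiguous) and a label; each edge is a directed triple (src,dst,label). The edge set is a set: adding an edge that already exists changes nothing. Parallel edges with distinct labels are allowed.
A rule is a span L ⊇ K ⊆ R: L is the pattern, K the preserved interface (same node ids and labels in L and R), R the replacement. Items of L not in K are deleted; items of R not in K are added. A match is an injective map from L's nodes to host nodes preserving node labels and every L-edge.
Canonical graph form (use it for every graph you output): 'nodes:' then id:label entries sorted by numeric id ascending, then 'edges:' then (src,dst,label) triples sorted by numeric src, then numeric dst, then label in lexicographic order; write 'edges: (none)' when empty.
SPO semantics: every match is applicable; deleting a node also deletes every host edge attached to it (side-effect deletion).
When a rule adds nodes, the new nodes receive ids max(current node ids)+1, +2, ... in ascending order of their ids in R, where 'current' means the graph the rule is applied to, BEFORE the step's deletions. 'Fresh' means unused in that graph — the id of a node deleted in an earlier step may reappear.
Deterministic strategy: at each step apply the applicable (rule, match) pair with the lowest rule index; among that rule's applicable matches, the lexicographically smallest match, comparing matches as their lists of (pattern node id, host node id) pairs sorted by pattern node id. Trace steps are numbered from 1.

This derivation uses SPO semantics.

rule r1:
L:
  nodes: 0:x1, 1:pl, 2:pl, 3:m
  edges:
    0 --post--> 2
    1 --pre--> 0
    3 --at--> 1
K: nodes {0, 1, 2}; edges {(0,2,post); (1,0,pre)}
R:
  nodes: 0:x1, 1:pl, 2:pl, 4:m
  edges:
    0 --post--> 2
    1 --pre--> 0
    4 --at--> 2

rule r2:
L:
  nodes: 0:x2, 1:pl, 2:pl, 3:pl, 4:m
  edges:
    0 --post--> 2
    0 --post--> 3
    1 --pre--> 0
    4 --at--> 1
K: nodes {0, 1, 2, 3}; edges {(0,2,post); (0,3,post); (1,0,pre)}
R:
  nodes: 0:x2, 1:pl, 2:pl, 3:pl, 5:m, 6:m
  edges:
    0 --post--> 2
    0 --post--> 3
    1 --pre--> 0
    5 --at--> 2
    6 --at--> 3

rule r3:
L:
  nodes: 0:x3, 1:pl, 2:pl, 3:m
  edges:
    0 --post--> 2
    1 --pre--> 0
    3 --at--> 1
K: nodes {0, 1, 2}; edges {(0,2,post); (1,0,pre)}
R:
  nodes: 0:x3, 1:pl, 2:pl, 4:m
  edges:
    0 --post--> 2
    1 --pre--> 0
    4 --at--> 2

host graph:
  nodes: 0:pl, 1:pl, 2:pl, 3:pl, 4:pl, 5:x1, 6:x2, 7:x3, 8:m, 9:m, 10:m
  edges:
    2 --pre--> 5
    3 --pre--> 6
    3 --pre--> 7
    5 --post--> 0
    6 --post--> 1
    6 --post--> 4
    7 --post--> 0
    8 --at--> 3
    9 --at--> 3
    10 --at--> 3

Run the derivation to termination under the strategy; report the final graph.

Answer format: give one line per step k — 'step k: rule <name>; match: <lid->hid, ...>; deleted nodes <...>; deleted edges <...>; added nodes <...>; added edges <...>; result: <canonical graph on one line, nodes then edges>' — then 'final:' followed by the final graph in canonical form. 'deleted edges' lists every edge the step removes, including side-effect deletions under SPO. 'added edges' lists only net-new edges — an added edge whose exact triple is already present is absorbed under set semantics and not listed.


step 1: rule r2; match: 0->6, 1->3, 2->1, 3->4, 4->8; deleted nodes 8; deleted edges (8,3,at); added nodes 11, 12; added edges (11,1,at); (12,4,at); result: nodes: 0:pl, 1:pl, 2:pl, 3:pl, 4:pl, 5:x1, 6:x2, 7:x3, 9:m, 10:m, 11:m, 12:m edges: (2,5,pre); (3,6,pre); (3,7,pre); (5,0,post); (6,1,post); (6,4,post); (7,0,post); (9,3,at); (10,3,at); (11,1,at); (12,4,at)
step 2: rule r2; match: 0->6, 1->3, 2->1, 3->4, 4->9; deleted nodes 9; deleted edges (9,3,at); added nodes 13, 14; added edges (13,1,at); (14,4,at); result: nodes: 0:pl, 1:pl, 2:pl, 3:pl, 4:pl, 5:x1, 6:x2, 7:x3, 10:m, 11:m, 12:m, 13:m, 14:m edges: (2,5,pre); (3,6,pre); (3,7,pre); (5,0,post); (6,1,post); (6,4,post); (7,0,post); (10,3,at); (11,1,at); (12,4,at); (13,1,at); (14,4,at)
step 3: rule r2; match: 0->6, 1->3, 2->1, 3->4, 4->10; deleted nodes 10; deleted edges (10,3,at); added nodes 15, 16; added edges (15,1,at); (16,4,at); result: nodes: 0:pl, 1:pl, 2:pl, 3:pl, 4:pl, 5:x1, 6:x2, 7:x3, 11:m, 12:m, 13:m, 14:m, 15:m, 16:m edges: (2,5,pre); (3,6,pre); (3,7,pre); (5,0,post); (6,1,post); (6,4,post); (7,0,post); (11,1,at); (12,4,at); (13,1,at); (14,4,at); (15,1,at); (16,4,at)
final:
nodes: 0:pl, 1:pl, 2:pl, 3:pl, 4:pl, 5:x1, 6:x2, 7:x3, 11:m, 12:m, 13:m, 14:m, 15:m, 16:m
edges: (2,5,pre); (3,6,pre); (3,7,pre); (5,0,post); (6,1,post); (6,4,post); (7,0,post); (11,1,at); (12,4,at); (13,1,at); (14,4,at); (15,1,at); (16,4,at)


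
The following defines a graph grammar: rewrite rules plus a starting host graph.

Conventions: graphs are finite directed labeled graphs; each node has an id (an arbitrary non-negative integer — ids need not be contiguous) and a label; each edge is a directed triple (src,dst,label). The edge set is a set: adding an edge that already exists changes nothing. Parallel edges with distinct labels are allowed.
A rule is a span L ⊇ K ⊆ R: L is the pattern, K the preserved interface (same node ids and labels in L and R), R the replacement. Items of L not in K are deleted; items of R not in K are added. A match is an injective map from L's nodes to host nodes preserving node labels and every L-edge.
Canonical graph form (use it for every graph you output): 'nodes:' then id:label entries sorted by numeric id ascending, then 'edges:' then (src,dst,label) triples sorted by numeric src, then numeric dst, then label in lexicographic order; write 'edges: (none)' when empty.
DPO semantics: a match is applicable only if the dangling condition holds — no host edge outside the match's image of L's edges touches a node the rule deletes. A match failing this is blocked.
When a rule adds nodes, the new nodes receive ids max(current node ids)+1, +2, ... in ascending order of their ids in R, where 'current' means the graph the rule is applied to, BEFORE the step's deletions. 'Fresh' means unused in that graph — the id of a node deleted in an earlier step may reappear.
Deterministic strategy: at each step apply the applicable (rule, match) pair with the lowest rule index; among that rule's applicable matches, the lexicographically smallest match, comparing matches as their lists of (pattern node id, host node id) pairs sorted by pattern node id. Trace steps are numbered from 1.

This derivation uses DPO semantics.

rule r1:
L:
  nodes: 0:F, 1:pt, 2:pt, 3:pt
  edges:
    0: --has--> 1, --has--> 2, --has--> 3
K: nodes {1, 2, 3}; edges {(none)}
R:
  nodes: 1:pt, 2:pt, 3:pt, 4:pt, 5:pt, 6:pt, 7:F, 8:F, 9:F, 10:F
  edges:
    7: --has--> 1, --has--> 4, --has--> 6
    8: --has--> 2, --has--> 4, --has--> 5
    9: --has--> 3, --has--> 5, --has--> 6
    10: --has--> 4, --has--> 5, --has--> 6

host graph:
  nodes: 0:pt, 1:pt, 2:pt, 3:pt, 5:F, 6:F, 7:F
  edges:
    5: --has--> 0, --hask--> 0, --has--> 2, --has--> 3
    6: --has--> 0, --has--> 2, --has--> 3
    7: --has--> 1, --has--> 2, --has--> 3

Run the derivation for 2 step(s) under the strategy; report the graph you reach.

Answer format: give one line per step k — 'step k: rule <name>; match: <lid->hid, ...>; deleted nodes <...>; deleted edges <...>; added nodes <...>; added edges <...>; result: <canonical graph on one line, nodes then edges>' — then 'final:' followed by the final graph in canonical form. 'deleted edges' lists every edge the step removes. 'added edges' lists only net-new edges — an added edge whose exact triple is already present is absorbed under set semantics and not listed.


step 1: rule r1; match: 0->6, 1->0, 2->2, 3->3; deleted nodes 6; deleted edges (6,0,has); (6,2,has); (6,3,has); added nodes 8, 9, 10, 11, 12, 13, 14; added edges (11,0,has); (11,8,has); (11,10,has); (12,2,has); (12,8,has); (12,9,has); (13,3,has); (13,9,has); (13,10,has); (14,8,has); (14,9,has); (14,10,has); result: nodes: 0:pt, 1:pt, 2:pt, 3:pt, 5:F, 7:F, 8:pt, 9:pt, 10:pt, 11:F, 12:F, 13:F, 14:F edges: (5,0,has); (5,0,hask); (5,2,has); (5,3,has); (7,1,has); (7,2,has); (7,3,has); (11,0,has); (11,8,has); (11,10,has); (12,2,has); (12,8,has); (12,9,has); (13,3,has); (13,9,has); (13,10,has); (14,8,has); (14,9,has); (14,10,has)
step 2: rule r1; match: 0->7, 1->1, 2->2, 3->3; deleted nodes 7; deleted edges (7,1,has); (7,2,has); (7,3,has); added nodes 15, 16, 17, 18, 19, 20, 21; added edges (18,1,has); (18,15,has); (18,17,has); (19,2,has); (19,15,has); (19,16,has); (20,3,has); (20,16,has); (20,17,has); (21,15,has); (21,16,has); (21,17,has); result: nodes: 0:pt, 1:pt, 2:pt, 3:pt, 5:F, 8:pt, 9:pt, 10:pt, 11:F, 12:F, 13:F, 14:F, 15:pt, 16:pt, 17:pt, 18:F, 19:F, 20:F, 21:F edges: (5,0,has); (5,0,hask); (5,2,has); (5,3,has); (11,0,has); (11,8,has); (11,10,has); (12,2,has); (12,8,has); (12,9,has); (13,3,has); (13,9,has); (13,10,has); (14,8,has); (14,9,has); (14,10,has); (18,1,has); (18,15,has); (18,17,has); (19,2,has); (19,15,has); (19,16,has); (20,3,has); (20,16,has); (20,17,has); (21,15,has); (21,16,has); (21,17,has)
final:
nodes: 0:pt, 1:pt, 2:pt, 3:pt, 5:F, 8:pt, 9:pt, 10:pt, 11:F, 12:F, 13:F, 14:F, 15:pt, 16:pt, 17:pt, 18:F, 19:F, 20:F, 21:F
edges: (5,0,has); (5,0,hask); (5,2,has); (5,3,has); (11,0,has); (11,8,has); (11,10,has); (12,2,has); (12,8,has); (12,9,has); (13,3,has); (13,9,has); (13,10,has); (14,8,has); (14,9,has); (14,10,has); (18,1,has); (18,15,has); (18,17,has); (19,2,has); (19,15,has); (19,16,has); (20,3,has); (20,16,has); (20,17,has); (21,15,has); (21,16,has); (21,17,has)


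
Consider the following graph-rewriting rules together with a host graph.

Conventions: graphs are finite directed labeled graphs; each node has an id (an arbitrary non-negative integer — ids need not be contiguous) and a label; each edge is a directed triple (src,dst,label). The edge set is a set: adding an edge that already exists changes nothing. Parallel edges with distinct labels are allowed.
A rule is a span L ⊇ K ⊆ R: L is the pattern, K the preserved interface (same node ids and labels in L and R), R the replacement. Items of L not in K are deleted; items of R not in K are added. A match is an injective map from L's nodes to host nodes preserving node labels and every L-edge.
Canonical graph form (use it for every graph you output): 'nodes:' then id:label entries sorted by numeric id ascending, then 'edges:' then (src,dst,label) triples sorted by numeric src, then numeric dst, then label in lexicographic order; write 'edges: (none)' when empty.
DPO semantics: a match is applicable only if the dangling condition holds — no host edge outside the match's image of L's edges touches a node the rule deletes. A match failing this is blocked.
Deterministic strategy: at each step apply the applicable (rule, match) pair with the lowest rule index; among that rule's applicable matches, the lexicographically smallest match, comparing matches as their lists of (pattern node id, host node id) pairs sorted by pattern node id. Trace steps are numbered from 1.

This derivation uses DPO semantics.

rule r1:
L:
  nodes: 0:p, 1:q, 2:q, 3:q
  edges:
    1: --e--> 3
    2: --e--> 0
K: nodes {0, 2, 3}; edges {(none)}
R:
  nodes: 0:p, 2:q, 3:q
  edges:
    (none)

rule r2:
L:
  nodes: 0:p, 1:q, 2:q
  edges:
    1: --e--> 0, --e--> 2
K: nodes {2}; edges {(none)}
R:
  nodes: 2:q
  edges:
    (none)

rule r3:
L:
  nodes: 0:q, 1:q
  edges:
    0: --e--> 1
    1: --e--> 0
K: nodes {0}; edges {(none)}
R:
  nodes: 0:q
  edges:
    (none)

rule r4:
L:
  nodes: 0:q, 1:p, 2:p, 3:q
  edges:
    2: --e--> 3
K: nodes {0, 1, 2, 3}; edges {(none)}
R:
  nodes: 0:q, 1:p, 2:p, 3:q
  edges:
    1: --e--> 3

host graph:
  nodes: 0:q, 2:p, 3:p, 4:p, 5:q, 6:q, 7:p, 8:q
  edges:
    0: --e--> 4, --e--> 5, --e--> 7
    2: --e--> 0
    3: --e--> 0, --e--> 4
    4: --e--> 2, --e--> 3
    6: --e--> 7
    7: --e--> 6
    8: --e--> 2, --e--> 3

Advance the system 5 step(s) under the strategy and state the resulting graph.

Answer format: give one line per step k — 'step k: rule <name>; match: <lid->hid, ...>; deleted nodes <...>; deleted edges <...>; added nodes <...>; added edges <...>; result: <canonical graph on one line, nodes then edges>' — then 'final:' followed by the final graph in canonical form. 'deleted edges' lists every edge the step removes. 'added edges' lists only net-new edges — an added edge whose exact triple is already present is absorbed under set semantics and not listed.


step 1: rule r4; match: 0->0, 1->2, 2->7, 3->6; deleted nodes (none); deleted edges (7,6,e); added nodes (none); added edges (2,6,e); result: nodes: 0:q, 2:p, 3:p, 4:p, 5:q, 6:q, 7:p, 8:q edges: (0,4,e); (0,5,e); (0,7,e); (2,0,e); (2,6,e); (3,0,e); (3,4,e); (4,2,e); (4,3,e); (6,7,e); (8,2,e); (8,3,e)
step 2: rule r4; match: 0->0, 1->3, 2->2, 3->6; deleted nodes (none); deleted edges (2,6,e); added nodes (none); added edges (3,6,e); result: nodes: 0:q, 2:p, 3:p, 4:p, 5:q, 6:q, 7:p, 8:q edges: (0,4,e); (0,5,e); (0,7,e); (2,0,e); (3,0,e); (3,4,e); (3,6,e); (4,2,e); (4,3,e); (6,7,e); (8,2,e); (8,3,e)
step 3: rule r4; match: 0->0, 1->2, 2->3, 3->6; deleted nodes (none); deleted edges (3,6,e); added nodes (none); added edges (2,6,e); result: nodes: 0:q, 2:p, 3:p, 4:p, 5:q, 6:q, 7:p, 8:q edges: (0,4,e); (0,5,e); (0,7,e); (2,0,e); (2,6,e); (3,0,e); (3,4,e); (4,2,e); (4,3,e); (6,7,e); (8,2,e); (8,3,e)
step 4: rule r4; match: 0->0, 1->3, 2->2, 3->6; deleted nodes (none); deleted edges (2,6,e); added nodes (none); added edges (3,6,e); result: nodes: 0:q, 2:p, 3:p, 4:p, 5:q, 6:q, 7:p, 8:q edges: (0,4,e); (0,5,e); (0,7,e); (2,0,e); (3,0,e); (3,4,e); (3,6,e); (4,2,e); (4,3,e); (6,7,e); (8,2,e); (8,3,e)
step 5: rule r4; match: 0->0, 1->2, 2->3, 3->6; deleted nodes (none); deleted edges (3,6,e); added nodes (none); added edges (2,6,e); result: nodes: 0:q, 2:p, 3:p, 4:p, 5:q, 6:q, 7:p, 8:q edges: (0,4,e); (0,5,e); (0,7,e); (2,0,e); (2,6,e); (3,0,e); (3,4,e); (4,2,e); (4,3,e); (6,7,e); (8,2,e); (8,3,e)
final:
nodes: 0:q, 2:p, 3:p, 4:p, 5:q, 6:q, 7:p, 8:q
edges: (0,4,e); (0,5,e); (0,7,e); (2,0,e); (2,6,e); (3,0,e); (3,4,e); (4,2,e); (4,3,e); (6,7,e); (8,2,e); (8,3,e)


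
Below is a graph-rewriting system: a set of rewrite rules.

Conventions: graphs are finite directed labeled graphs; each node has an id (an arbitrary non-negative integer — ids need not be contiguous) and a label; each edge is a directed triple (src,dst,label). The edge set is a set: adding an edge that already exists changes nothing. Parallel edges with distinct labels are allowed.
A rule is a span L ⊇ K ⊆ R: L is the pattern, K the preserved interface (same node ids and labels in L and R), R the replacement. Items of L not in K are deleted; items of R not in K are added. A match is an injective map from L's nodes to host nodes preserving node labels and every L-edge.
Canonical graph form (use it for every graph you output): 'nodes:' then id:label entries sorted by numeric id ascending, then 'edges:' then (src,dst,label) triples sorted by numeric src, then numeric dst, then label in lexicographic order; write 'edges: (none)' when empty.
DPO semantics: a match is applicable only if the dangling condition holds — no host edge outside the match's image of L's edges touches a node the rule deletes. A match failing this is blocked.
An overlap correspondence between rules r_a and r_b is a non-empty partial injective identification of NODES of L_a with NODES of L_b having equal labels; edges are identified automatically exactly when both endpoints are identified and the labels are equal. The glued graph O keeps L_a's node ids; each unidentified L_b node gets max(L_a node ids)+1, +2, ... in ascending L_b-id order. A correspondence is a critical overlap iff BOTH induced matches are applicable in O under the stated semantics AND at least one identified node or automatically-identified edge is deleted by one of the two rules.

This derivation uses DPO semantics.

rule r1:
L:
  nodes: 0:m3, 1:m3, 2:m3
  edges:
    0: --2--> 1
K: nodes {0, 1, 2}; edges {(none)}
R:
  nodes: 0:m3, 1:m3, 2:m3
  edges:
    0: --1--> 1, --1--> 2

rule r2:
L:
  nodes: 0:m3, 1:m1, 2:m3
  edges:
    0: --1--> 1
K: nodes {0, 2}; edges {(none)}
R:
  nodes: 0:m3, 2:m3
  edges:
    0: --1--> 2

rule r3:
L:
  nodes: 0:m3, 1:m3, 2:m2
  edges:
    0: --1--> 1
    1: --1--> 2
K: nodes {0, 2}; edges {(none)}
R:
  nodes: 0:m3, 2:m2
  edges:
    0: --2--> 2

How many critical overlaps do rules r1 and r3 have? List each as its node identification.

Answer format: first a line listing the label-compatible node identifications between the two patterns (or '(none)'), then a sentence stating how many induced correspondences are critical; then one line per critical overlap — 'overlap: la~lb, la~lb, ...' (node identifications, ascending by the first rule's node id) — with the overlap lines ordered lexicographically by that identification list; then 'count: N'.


label-compatible node identifications between L(r1) and L(r3): 0~0, 0~1, 1~0, 1~1, 2~0, 2~1
3 of the induced correspondences are critical overlaps of r1 and r3.
overlap: 0~0, 2~1
overlap: 1~0, 2~1
overlap: 2~1
count: 3


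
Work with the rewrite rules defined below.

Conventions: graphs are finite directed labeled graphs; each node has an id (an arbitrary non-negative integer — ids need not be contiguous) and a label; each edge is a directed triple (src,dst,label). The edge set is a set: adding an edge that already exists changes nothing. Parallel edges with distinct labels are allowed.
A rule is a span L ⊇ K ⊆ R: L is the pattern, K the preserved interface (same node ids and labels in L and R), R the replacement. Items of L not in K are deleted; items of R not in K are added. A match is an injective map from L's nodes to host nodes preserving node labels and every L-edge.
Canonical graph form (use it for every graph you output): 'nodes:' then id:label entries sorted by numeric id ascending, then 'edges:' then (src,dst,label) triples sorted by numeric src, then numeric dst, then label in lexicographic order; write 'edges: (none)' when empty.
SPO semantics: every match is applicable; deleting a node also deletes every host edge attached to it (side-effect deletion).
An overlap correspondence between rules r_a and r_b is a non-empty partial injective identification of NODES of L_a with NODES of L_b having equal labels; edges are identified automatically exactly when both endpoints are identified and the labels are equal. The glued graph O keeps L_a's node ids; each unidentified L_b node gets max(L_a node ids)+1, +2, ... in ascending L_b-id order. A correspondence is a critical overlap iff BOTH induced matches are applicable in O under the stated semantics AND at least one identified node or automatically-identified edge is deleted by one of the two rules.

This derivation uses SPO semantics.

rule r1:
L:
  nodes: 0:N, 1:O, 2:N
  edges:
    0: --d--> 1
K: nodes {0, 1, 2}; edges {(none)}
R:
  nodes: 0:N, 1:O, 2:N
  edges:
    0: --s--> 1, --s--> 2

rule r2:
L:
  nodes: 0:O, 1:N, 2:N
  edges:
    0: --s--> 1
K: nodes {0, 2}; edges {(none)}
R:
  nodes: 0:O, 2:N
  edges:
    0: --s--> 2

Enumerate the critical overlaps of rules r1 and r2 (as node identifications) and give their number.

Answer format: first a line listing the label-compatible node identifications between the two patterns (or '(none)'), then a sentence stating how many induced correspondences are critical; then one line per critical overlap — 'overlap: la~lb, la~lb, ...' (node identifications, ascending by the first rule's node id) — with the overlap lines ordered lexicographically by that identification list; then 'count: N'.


label-compatible node identifications between L(r1) and L(r2): 0~1, 0~2, 1~0, 2~1, 2~2
8 of the induced correspondences are critical overlaps of r1 and r2.
overlap: 0~1
overlap: 0~1, 1~0
overlap: 0~1, 1~0, 2~2
overlap: 0~1, 2~2
overlap: 0~2, 1~0, 2~1
overlap: 0~2, 2~1
overlap: 1~0, 2~1
overlap: 2~1
count: 8


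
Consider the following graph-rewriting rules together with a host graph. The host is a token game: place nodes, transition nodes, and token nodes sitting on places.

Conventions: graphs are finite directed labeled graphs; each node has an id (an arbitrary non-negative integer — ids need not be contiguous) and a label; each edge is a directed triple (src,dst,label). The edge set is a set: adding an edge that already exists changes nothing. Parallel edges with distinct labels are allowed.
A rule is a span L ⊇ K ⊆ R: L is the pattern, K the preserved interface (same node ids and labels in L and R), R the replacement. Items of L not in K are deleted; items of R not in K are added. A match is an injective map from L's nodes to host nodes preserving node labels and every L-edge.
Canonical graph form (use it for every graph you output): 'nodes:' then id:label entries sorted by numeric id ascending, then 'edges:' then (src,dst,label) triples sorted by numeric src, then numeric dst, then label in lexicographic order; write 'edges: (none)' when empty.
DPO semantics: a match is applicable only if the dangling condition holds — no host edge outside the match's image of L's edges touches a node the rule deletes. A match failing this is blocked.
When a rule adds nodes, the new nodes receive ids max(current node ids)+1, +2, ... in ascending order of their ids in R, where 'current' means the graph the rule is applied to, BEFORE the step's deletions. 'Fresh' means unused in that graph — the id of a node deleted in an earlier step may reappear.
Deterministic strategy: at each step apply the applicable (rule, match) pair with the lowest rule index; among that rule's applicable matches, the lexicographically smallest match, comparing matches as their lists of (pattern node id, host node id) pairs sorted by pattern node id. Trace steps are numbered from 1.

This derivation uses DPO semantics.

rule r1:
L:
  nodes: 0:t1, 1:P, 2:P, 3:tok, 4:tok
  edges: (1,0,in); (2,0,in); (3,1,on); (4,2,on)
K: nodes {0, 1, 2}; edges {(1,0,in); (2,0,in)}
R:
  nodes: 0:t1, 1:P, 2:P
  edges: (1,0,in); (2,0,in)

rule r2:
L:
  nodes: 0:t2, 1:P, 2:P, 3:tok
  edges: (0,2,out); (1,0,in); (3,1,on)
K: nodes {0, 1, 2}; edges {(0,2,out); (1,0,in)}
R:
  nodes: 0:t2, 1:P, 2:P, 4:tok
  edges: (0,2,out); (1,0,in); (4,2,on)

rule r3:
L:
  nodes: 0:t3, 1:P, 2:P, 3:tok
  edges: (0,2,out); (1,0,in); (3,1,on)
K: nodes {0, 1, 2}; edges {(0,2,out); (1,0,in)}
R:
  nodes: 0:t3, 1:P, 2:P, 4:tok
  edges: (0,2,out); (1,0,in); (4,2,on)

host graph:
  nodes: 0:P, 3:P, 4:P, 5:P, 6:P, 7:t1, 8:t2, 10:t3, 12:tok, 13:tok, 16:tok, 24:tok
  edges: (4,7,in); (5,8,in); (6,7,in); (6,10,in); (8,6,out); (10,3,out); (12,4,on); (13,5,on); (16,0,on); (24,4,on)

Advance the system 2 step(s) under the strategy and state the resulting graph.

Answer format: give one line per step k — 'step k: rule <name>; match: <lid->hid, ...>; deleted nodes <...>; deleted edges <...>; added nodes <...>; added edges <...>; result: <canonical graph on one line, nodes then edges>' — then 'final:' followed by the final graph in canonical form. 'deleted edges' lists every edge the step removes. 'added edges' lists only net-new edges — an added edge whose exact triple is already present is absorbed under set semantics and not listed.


step 1: rule r2; match: 0->8, 1->5, 2->6, 3->13; deleted nodes 13; deleted edges (13,5,on); added nodes 25; added edges (25,6,on); result: nodes: 0:P, 3:P, 4:P, 5:P, 6:P, 7:t1, 8:t2, 10:t3, 12:tok, 16:tok, 24:tok, 25:tok edges: (4,7,in); (5,8,in); (6,7,in); (6,10,in); (8,6,out); (10,3,out); (12,4,on); (16,0,on); (24,4,on); (25,6,on)
step 2: rule r1; match: 0->7, 1->4, 2->6, 3->12, 4->25; deleted nodes 12, 25; deleted edges (12,4,on); (25,6,on); added nodes (none); added edges (none); result: nodes: 0:P, 3:P, 4:P, 5:P, 6:P, 7:t1, 8:t2, 10:t3, 16:tok, 24:tok edges: (4,7,in); (5,8,in); (6,7,in); (6,10,in); (8,6,out); (10,3,out); (16,0,on); (24,4,on)
final:
nodes: 0:P, 3:P, 4:P, 5:P, 6:P, 7:t1, 8:t2, 10:t3, 16:tok, 24:tok
edges: (4,7,in); (5,8,in); (6,7,in); (6,10,in); (8,6,out); (10,3,out); (16,0,on); (24,4,on)


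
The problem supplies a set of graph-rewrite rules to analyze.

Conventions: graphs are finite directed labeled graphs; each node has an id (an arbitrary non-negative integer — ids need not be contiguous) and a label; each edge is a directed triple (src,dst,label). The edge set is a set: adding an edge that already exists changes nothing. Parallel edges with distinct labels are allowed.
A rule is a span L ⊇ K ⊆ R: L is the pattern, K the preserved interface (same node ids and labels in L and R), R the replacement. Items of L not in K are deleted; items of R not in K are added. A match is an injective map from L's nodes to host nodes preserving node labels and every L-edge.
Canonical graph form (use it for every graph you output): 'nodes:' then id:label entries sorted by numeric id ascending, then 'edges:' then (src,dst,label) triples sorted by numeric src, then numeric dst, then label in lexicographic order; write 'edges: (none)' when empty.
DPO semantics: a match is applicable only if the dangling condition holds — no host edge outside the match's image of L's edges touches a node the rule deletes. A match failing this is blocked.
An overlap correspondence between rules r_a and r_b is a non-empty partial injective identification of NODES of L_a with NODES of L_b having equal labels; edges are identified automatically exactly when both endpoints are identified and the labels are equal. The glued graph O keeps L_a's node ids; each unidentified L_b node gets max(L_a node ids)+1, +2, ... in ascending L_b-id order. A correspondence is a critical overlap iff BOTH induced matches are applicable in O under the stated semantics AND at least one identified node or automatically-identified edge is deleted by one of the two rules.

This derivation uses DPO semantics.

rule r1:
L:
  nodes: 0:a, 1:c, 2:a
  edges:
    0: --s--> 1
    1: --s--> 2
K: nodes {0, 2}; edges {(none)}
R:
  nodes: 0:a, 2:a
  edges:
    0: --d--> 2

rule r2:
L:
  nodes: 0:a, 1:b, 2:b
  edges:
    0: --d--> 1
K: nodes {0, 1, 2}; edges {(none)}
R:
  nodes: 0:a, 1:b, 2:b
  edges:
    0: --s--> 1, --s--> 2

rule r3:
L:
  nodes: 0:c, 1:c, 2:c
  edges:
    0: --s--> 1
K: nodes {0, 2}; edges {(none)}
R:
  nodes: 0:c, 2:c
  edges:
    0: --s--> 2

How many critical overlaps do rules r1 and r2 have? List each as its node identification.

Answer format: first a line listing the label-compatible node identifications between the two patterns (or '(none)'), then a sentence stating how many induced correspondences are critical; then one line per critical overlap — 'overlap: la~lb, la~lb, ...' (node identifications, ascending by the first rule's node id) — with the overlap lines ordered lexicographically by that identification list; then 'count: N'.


label-compatible node identifications between L(r1) and L(r2): 0~0, 2~0
0 of the induced correspondences are critical overlaps of r1 and r2.
count: 0


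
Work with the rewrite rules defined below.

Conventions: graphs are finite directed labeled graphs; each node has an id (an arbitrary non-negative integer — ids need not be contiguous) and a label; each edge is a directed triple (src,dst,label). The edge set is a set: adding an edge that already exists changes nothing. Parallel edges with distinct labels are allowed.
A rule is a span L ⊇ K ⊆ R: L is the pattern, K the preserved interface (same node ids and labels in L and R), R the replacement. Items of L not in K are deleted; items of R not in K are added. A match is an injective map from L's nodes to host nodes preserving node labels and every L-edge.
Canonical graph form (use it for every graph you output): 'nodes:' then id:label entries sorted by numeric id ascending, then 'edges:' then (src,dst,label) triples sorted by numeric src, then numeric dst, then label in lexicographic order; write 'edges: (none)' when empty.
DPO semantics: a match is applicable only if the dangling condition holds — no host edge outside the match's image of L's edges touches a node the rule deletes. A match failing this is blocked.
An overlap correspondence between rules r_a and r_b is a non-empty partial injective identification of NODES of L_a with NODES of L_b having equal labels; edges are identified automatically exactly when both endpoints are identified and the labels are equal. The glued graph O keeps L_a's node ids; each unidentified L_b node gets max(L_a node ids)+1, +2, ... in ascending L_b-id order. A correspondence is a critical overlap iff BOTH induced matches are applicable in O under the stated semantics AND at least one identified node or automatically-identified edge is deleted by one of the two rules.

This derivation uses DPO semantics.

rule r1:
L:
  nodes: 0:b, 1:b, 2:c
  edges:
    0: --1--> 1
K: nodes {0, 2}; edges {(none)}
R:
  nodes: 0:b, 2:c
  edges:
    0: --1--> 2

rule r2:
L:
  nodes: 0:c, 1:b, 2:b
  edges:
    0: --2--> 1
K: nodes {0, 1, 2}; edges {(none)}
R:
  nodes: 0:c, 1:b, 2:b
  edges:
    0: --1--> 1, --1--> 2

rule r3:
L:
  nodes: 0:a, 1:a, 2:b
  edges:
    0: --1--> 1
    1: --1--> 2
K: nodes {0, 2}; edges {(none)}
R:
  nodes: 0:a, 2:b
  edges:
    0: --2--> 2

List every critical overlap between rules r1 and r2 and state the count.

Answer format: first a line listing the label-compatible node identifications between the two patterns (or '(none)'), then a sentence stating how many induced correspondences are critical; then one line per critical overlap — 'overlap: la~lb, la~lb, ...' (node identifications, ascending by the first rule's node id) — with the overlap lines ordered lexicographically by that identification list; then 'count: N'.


label-compatible node identifications between L(r1) and L(r2): 0~1, 0~2, 1~1, 1~2, 2~0
4 of the induced correspondences are critical overlaps of r1 and r2.
overlap: 0~1, 1~2
overlap: 0~1, 1~2, 2~0
overlap: 1~2
overlap: 1~2, 2~0
count: 4
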